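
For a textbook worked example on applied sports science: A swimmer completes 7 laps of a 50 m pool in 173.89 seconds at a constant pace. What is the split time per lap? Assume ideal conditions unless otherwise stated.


Split time = total_time / n_laps = 173.89 / 7
Split time = 24.8414 s per lap

24.8414 s


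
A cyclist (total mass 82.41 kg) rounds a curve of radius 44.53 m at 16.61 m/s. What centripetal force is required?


Fc = m * v^2 / r
v^2 = 16.61^2 = 275.8921
Fc = 82.41 * 275.8921 / 44.53
Fc = 22736.268 / 44.53 = 510.5832 N

510.5832 N


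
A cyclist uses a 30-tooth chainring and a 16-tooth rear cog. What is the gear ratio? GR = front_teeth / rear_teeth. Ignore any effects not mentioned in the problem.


GR = front_teeth / rear_teeth
GR = 30 / 16
GR = 1.875

1.875


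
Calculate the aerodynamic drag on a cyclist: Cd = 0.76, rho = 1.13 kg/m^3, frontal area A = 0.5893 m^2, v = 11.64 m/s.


Fd = 0.5 * Cd * rho * A * v^2
Fd = 0.5 * 0.76 * 1.13 * 0.5893 * 11.64^2
v^2 = 135.4896
Fd = 0.5 * 0.76 * 1.13 * 0.5893 * 135.4896 = 34.285 N

34.285 N


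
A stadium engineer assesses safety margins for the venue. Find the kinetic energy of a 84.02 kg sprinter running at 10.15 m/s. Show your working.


KE = 0.5 * m * v^2
KE = 0.5 * 84.02 * 10.15^2
KE = 0.5 * 84.02 * 103.0225 = 4327.9752 J

4327.9752 J


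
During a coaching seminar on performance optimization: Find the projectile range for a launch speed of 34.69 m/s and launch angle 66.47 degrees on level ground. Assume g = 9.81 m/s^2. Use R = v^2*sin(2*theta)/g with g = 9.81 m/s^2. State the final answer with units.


R = v^2 * sin(2*theta) / g
Convert angle to radians: theta = 66.47 deg = 1.1601 rad
sin(2*theta) = sin(2.3202) = 0.7321
R = 34.69^2 * 0.7321 / 9.81
R = 1203.3961 * 0.7321 / 9.81 = 89.803 m

89.803 m


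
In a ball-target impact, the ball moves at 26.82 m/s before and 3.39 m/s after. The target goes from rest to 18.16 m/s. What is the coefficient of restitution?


e = (v2_after - v1_after) / (v1_before - v2_before)
Numerator = 18.16 - 3.39 = 14.77
Denominator = 26.82 - 0 = 26.82
e = 14.77 / 26.82 = 0.5507

0.5507


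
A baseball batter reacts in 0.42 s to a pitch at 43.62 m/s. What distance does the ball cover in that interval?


d = v * t
d = 43.62 * 0.42
d = 18.3204 m

18.3204 m


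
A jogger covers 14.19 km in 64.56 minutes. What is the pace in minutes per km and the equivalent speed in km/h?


Pace = time / distance = 64.56 min / 14.19 km = 4.5497 min/km
Speed = distance / time_in_hours = 14.19 / 1.076 hr
Speed = 13.1877 km/h

4.5497 min/km, 13.1877 km/h


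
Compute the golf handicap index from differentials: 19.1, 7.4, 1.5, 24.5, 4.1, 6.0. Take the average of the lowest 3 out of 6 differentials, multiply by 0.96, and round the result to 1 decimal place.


All differentials: 19.1, 7.4, 1.5, 24.5, 4.1, 6.0
Sorted: 1.5, 4.1, 6.0, 7.4, 19.1, 24.5
Best 3: 1.5, 4.1, 6.0
Average of best = 11.6 / 3 = 3.8667
Raw index = 3.8667 * 0.96 = 3.712
Handicap index = round(3.712, 1) = 3.7

3.7


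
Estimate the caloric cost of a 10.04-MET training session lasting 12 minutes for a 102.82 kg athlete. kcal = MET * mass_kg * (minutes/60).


kcal = MET * mass * time_hr
Convert time: 12 min = 0.2 hr
kcal = 10.04 * 102.82 * 0.2
kcal = 206.4626 kcal

206.4626 kcal


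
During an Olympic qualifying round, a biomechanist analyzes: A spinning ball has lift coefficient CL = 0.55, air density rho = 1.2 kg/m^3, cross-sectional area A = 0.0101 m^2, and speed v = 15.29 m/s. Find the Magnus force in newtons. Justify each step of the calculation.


FM = 0.5 * CL * rho * A * v^2
FM = 0.5 * 0.55 * 1.2 * 0.0101 * 15.29^2
v^2 = 233.7841
FM = 0.5 * 0.55 * 1.2 * 0.0101 * 233.7841 = 0.7792 N

0.7792 N


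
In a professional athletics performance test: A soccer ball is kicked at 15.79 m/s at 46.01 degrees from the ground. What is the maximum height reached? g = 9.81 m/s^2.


H = (v*sin(theta))^2 / (2*g)
vy = v*sin(theta) = 15.79 * sin(46.01 deg) = 11.3603 m/s
H = vy^2 / (2*g) = 129.0562 / (2*9.81)
H = 129.0562 / 19.62 = 6.5778 m

6.5778 m


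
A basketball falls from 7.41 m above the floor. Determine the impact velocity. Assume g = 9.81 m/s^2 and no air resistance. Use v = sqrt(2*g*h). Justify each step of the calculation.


v = sqrt(2 * g * h)
v = sqrt(2 * 9.81 * 7.41)
v = sqrt(145.3842) = 12.0575 m/s

12.0575 m/s


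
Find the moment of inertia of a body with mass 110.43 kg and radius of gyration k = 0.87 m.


I = m * k^2
I = 110.43 * 0.87^2
I = 110.43 * 0.7569 = 83.5845 kg*m^2

83.5845 kg*m^2


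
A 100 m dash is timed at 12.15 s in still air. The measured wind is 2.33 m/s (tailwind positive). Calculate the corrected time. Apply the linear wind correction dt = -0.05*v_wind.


dt = -0.05 * v_wind = -0.05 * 2.33 = -0.1165 s
t_corrected = t_still + dt = 12.15 + (-0.1165)
t_corrected = 12.0335 s

12.0335 s


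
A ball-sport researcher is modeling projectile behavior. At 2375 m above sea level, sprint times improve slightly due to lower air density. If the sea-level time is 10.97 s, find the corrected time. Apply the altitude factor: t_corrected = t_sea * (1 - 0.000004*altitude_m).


Correction factor = 1 - 0.000004 * 2375 = 0.9905
t_corrected = t_sea * factor = 10.97 * 0.9905
t_corrected = 10.8658 s

10.8658 s


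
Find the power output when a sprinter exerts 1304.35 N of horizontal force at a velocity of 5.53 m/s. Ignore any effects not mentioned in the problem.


P = F * v
P = 1304.35 * 5.53
P = 7213.0555 W

7213.0555 W


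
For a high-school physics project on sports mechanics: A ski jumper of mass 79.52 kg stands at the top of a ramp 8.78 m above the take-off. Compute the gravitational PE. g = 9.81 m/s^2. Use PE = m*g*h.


PE = m * g * h
PE = 79.52 * 9.81 * 8.78
PE = 780.0912 * 8.78 = 6849.2007 J

6849.2007 J


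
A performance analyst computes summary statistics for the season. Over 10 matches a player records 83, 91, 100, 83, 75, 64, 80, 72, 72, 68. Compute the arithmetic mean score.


Average = sum / n
Sum = 788
Average = 788 / 10 = 78.8

78.8


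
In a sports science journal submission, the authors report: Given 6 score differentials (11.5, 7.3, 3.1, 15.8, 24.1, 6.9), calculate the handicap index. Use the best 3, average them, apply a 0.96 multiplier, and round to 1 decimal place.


All differentials: 11.5, 7.3, 3.1, 15.8, 24.1, 6.9
Sorted: 3.1, 6.9, 7.3, 11.5, 15.8, 24.1
Best 3: 3.1, 6.9, 7.3
Average of best = 17.3 / 3 = 5.7667
Raw index = 5.7667 * 0.96 = 5.536
Handicap index = round(5.536, 1) = 5.5

5.5


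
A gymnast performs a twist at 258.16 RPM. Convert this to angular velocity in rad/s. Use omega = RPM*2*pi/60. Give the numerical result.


omega = RPM * 2 * pi / 60
omega = 258.16 * 2 * 3.14159 / 60
omega = 1622.0671 / 60 = 27.0345 rad/s

27.0345 rad/s


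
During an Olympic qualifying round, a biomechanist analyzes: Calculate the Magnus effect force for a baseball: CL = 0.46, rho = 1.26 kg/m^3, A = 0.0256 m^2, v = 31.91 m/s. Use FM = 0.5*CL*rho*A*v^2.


FM = 0.5 * CL * rho * A * v^2
FM = 0.5 * 0.46 * 1.26 * 0.0256 * 31.91^2
v^2 = 1018.2481
FM = 0.5 * 0.46 * 1.26 * 0.0256 * 1018.2481 = 7.5543 N

7.5543 N


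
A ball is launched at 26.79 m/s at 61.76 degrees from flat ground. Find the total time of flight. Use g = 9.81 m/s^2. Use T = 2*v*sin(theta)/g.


T = 2*v*sin(theta)/g
sin(theta) = sin(61.76 deg) = 0.881
T = 2*26.79*0.881 / 9.81
T = 47.2026 / 9.81 = 4.8117 s

4.8117 s


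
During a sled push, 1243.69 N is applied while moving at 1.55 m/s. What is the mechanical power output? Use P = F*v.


P = F * v
P = 1243.69 * 1.55
P = 1927.7195 W

1927.7195 W


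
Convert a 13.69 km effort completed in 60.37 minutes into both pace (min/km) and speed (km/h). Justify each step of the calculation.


Pace = time / distance = 60.37 min / 13.69 km = 4.4098 min/km
Speed = distance / time_in_hours = 13.69 / 1.0062 hr
Speed = 13.6061 km/h

4.4098 min/km, 13.6061 km/h


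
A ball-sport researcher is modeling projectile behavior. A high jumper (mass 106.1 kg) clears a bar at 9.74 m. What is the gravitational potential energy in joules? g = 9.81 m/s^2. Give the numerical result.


PE = m * g * h
PE = 106.1 * 9.81 * 9.74
PE = 1040.841 * 9.74 = 10137.7913 J

10137.7913 J


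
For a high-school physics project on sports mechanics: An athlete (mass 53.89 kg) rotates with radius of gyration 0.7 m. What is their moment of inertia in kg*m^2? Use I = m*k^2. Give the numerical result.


I = m * k^2
I = 53.89 * 0.7^2
I = 53.89 * 0.49 = 26.4061 kg*m^2

26.4061 kg*m^2


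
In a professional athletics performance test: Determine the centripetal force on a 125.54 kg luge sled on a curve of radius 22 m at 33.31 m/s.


Fc = m * v^2 / r
v^2 = 33.31^2 = 1109.5561
Fc = 125.54 * 1109.5561 / 22
Fc = 139293.6728 / 22 = 6331.5306 N

6331.5306 N


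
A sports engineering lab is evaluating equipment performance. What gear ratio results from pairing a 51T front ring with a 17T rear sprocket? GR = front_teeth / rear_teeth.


GR = front_teeth / rear_teeth
GR = 51 / 17
GR = 3

3


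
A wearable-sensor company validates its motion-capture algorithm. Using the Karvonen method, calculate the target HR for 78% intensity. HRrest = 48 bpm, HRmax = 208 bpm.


Target = HRrest + pct*(HRmax - HRrest)
Heart rate reserve = HRmax - HRrest = 208 - 48 = 160 bpm
Fraction = 78% = 0.78
Target = 48 + 0.78 * 160
Target = 48 + 124.8 = 172.8 bpm

172.8 bpm


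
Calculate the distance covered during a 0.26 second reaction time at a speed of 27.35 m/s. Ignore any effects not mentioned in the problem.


d = v * t
d = 27.35 * 0.26
d = 7.111 m

7.111 m


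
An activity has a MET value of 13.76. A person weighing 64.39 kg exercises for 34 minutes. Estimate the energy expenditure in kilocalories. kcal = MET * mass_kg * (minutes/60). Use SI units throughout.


kcal = MET * mass * time_hr
Convert time: 34 min = 0.5667 hr
kcal = 13.76 * 64.39 * 0.5667
kcal = 502.0703 kcal

502.0703 kcal


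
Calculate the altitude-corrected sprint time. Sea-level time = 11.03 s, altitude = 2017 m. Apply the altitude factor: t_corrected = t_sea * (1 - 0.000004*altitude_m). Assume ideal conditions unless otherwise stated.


Correction factor = 1 - 0.000004 * 2017 = 0.991932
t_corrected = t_sea * factor = 11.03 * 0.991932
t_corrected = 10.941 s

10.941 s


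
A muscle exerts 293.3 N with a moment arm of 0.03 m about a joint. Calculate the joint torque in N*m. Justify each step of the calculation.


tau = F * d
tau = 293.3 * 0.03
tau = 8.799 N*m

8.799 N*m


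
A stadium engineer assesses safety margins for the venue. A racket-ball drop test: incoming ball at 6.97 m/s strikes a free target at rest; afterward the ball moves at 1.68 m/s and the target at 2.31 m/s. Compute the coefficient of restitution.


e = (v2_after - v1_after) / (v1_before - v2_before)
Numerator = 2.31 - 1.68 = 0.63
Denominator = 6.97 - 0 = 6.97
e = 0.63 / 6.97 = 0.0904

0.0904


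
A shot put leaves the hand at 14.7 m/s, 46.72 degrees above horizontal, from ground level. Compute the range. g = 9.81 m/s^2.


R = v^2 * sin(2*theta) / g
Convert angle to radians: theta = 46.72 deg = 0.8154 rad
sin(2*theta) = sin(1.6308) = 0.9982
R = 14.7^2 * 0.9982 / 9.81
R = 216.09 * 0.9982 / 9.81 = 21.9878 m

21.9878 m


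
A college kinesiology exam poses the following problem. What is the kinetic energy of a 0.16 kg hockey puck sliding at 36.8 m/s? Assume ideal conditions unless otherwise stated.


KE = 0.5 * m * v^2
KE = 0.5 * 0.16 * 36.8^2
KE = 0.5 * 0.16 * 1354.24 = 108.3392 J

108.3392 J


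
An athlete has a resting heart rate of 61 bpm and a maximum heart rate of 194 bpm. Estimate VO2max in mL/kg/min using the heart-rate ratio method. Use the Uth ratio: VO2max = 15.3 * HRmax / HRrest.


VO2max = 15.3 * HRmax / HRrest
VO2max = 15.3 * 194 / 61
VO2max = 2968.2 / 61 = 48.659 mL/kg/min

48.659 mL/kg/min


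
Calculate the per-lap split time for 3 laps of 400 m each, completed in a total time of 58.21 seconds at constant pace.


Split time = total_time / n_laps = 58.21 / 3
Split time = 19.4033 s per lap

19.4033 s


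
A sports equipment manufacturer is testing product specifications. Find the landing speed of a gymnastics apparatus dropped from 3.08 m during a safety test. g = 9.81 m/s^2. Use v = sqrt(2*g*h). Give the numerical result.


v = sqrt(2 * g * h)
v = sqrt(2 * 9.81 * 3.08)
v = sqrt(60.4296) = 7.7736 m/s

7.7736 m/s


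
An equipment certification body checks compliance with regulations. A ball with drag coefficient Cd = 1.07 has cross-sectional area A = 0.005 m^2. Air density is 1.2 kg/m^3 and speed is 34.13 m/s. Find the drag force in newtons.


Fd = 0.5 * Cd * rho * A * v^2
Fd = 0.5 * 1.07 * 1.2 * 0.005 * 34.13^2
v^2 = 1164.8569
Fd = 0.5 * 1.07 * 1.2 * 0.005 * 1164.8569 = 3.7392 N

3.7392 N


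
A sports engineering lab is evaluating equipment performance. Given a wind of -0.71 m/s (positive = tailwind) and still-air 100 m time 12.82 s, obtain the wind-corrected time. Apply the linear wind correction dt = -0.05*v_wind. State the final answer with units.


dt = -0.05 * v_wind = -0.05 * -0.71 = 0.0355 s
t_corrected = t_still + dt = 12.82 + (0.0355)
t_corrected = 12.8555 s

12.8555 s


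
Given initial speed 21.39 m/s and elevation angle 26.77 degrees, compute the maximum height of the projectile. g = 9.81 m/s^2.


H = (v*sin(theta))^2 / (2*g)
vy = v*sin(theta) = 21.39 * sin(26.77 deg) = 9.6343 m/s
H = vy^2 / (2*g) = 92.8192 / (2*9.81)
H = 92.8192 / 19.62 = 4.7308 m

4.7308 m


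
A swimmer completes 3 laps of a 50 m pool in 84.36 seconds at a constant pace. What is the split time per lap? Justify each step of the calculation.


Split time = total_time / n_laps = 84.36 / 3
Split time = 28.12 s per lap

28.12 s


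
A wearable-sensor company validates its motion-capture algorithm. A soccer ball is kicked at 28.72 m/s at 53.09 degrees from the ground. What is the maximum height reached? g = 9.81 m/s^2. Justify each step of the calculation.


H = (v*sin(theta))^2 / (2*g)
vy = v*sin(theta) = 28.72 * sin(53.09 deg) = 22.9639 m/s
H = vy^2 / (2*g) = 527.3422 / (2*9.81)
H = 527.3422 / 19.62 = 26.8778 m

26.8778 m


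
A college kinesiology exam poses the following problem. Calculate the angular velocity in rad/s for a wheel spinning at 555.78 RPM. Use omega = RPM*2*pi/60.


omega = RPM * 2 * pi / 60
omega = 555.78 * 2 * 3.14159 / 60
omega = 3492.0687 / 60 = 58.2011 rad/s

58.2011 rad/s


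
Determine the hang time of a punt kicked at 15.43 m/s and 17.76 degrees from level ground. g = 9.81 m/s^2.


T = 2*v*sin(theta)/g
sin(theta) = sin(17.76 deg) = 0.305
T = 2*15.43*0.305 / 9.81
T = 9.4132 / 9.81 = 0.9596 s

0.9596 s


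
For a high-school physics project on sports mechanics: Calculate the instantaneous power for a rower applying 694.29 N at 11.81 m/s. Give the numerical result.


P = F * v
P = 694.29 * 11.81
P = 8199.5649 W

8199.5649 W


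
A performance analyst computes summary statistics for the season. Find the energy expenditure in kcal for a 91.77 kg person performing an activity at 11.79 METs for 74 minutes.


kcal = MET * mass * time_hr
Convert time: 74 min = 1.2333 hr
kcal = 11.79 * 91.77 * 1.2333
kcal = 1334.4276 kcal

1334.4276 kcal


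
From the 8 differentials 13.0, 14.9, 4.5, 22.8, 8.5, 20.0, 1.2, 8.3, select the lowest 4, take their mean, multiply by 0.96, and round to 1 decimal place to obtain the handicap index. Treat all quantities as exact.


All differentials: 13.0, 14.9, 4.5, 22.8, 8.5, 20.0, 1.2, 8.3
Sorted: 1.2, 4.5, 8.3, 8.5, 13.0, 14.9, 20.0, 22.8
Best 4: 1.2, 4.5, 8.3, 8.5
Average of best = 22.5 / 4 = 5.625
Raw index = 5.625 * 0.96 = 5.4
Handicap index = round(5.4, 1) = 5.4

5.4


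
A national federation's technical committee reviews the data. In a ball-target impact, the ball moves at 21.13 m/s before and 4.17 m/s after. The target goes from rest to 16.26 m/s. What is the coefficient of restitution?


e = (v2_after - v1_after) / (v1_before - v2_before)
Numerator = 16.26 - 4.17 = 12.09
Denominator = 21.13 - 0 = 21.13
e = 12.09 / 21.13 = 0.5722

0.5722


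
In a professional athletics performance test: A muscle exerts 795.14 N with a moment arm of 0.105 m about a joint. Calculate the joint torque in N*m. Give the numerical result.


tau = F * d
tau = 795.14 * 0.105
tau = 83.4897 N*m

83.4897 N*m


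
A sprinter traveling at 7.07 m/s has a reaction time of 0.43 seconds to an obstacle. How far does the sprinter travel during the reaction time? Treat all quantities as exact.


d = v * t
d = 7.07 * 0.43
d = 3.0401 m

3.0401 m


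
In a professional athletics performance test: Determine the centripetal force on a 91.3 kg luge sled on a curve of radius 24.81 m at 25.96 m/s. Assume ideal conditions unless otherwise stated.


Fc = m * v^2 / r
v^2 = 25.96^2 = 673.9216
Fc = 91.3 * 673.9216 / 24.81
Fc = 61529.0421 / 24.81 = 2480.0098 N

2480.0098 N


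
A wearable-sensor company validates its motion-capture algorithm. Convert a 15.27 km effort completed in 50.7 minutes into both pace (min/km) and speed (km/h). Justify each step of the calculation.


Pace = time / distance = 50.7 min / 15.27 km = 3.3202 min/km
Speed = distance / time_in_hours = 15.27 / 0.845 hr
Speed = 18.071 km/h

3.3202 min/km, 18.071 km/h


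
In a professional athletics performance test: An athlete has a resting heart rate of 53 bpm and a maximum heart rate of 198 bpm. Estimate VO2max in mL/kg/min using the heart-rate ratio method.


VO2max = 15.3 * HRmax / HRrest
VO2max = 15.3 * 198 / 53
VO2max = 3029.4 / 53 = 57.1585 mL/kg/min

57.1585 mL/kg/min


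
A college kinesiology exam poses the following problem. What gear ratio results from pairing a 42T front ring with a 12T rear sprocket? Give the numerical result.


GR = front_teeth / rear_teeth
GR = 42 / 12
GR = 3.5

3.5


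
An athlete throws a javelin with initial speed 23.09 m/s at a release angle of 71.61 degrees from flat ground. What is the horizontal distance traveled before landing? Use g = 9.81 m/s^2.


R = v^2 * sin(2*theta) / g
Convert angle to radians: theta = 71.61 deg = 1.2498 rad
sin(2*theta) = sin(2.4997) = 0.5987
R = 23.09^2 * 0.5987 / 9.81
R = 533.1481 * 0.5987 / 9.81 = 32.5402 m

32.5402 m


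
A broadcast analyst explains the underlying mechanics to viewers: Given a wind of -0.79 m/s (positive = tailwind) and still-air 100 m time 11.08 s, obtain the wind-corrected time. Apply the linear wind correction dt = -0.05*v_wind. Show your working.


dt = -0.05 * v_wind = -0.05 * -0.79 = 0.0395 s
t_corrected = t_still + dt = 11.08 + (0.0395)
t_corrected = 11.1195 s

11.1195 s


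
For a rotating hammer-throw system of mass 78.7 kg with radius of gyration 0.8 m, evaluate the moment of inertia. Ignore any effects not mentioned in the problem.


I = m * k^2
I = 78.7 * 0.8^2
I = 78.7 * 0.64 = 50.368 kg*m^2

50.368 kg*m^2


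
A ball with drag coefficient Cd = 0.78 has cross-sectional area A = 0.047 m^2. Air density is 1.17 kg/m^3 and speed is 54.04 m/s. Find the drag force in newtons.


Fd = 0.5 * Cd * rho * A * v^2
Fd = 0.5 * 0.78 * 1.17 * 0.047 * 54.04^2
v^2 = 2920.3216
Fd = 0.5 * 0.78 * 1.17 * 0.047 * 2920.3216 = 62.6295 N

62.6295 N


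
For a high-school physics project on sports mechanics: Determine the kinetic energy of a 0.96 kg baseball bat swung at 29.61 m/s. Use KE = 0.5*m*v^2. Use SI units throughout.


KE = 0.5 * m * v^2
KE = 0.5 * 0.96 * 29.61^2
KE = 0.5 * 0.96 * 876.7521 = 420.841 J

420.841 J


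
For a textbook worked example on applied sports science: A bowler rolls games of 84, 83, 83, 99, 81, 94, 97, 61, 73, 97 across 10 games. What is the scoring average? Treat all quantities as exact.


Average = sum / n
Sum = 852
Average = 852 / 10 = 85.2

85.2


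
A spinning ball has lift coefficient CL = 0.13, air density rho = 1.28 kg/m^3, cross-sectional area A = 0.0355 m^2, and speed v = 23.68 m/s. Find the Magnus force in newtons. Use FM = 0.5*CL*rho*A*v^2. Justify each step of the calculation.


FM = 0.5 * CL * rho * A * v^2
FM = 0.5 * 0.13 * 1.28 * 0.0355 * 23.68^2
v^2 = 560.7424
FM = 0.5 * 0.13 * 1.28 * 0.0355 * 560.7424 = 1.6562 N

1.6562 N


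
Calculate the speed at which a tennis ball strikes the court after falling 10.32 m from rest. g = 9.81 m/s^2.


v = sqrt(2 * g * h)
v = sqrt(2 * 9.81 * 10.32)
v = sqrt(202.4784) = 14.2295 m/s

14.2295 m/s


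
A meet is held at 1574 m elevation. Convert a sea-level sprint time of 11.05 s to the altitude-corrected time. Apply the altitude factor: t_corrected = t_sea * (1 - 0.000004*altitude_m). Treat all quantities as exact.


Correction factor = 1 - 0.000004 * 1574 = 0.993704
t_corrected = t_sea * factor = 11.05 * 0.993704
t_corrected = 10.9804 s

10.9804 s


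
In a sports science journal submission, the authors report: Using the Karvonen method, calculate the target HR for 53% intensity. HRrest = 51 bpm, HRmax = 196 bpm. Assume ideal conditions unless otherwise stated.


Target = HRrest + pct*(HRmax - HRrest)
Heart rate reserve = HRmax - HRrest = 196 - 51 = 145 bpm
Fraction = 53% = 0.53
Target = 51 + 0.53 * 145
Target = 51 + 76.85 = 127.85 bpm

127.85 bpm


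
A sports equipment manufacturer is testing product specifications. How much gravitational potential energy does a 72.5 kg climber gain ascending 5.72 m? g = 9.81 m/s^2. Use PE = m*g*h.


PE = m * g * h
PE = 72.5 * 9.81 * 5.72
PE = 711.225 * 5.72 = 4068.207 J

4068.207 J


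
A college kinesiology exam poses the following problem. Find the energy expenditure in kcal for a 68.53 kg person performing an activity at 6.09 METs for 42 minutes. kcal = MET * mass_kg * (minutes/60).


kcal = MET * mass * time_hr
Convert time: 42 min = 0.7 hr
kcal = 6.09 * 68.53 * 0.7
kcal = 292.1434 kcal

292.1434 kcal


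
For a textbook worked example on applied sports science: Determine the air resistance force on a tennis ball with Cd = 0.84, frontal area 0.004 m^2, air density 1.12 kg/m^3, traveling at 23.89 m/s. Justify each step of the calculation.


Fd = 0.5 * Cd * rho * A * v^2
Fd = 0.5 * 0.84 * 1.12 * 0.004 * 23.89^2
v^2 = 570.7321
Fd = 0.5 * 0.84 * 1.12 * 0.004 * 570.7321 = 1.0739 N

1.0739 N


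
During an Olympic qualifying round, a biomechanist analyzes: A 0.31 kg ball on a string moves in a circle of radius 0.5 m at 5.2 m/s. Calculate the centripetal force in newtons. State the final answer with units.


Fc = m * v^2 / r
v^2 = 5.2^2 = 27.04
Fc = 0.31 * 27.04 / 0.5
Fc = 8.3824 / 0.5 = 16.7648 N

16.7648 N


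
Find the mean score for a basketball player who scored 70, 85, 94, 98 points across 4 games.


Average = sum / n
Sum = 347
Average = 347 / 4 = 86.75

86.75


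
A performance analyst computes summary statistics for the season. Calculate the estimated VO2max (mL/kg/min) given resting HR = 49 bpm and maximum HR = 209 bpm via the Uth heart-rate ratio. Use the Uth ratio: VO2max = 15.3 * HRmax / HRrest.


VO2max = 15.3 * HRmax / HRrest
VO2max = 15.3 * 209 / 49
VO2max = 3197.7 / 49 = 65.2592 mL/kg/min

65.2592 mL/kg/min


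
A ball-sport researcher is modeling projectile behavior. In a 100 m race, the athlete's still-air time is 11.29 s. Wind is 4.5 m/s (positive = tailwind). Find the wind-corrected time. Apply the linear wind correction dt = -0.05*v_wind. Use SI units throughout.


dt = -0.05 * v_wind = -0.05 * 4.5 = -0.225 s
t_corrected = t_still + dt = 11.29 + (-0.225)
t_corrected = 11.065 s

11.065 s


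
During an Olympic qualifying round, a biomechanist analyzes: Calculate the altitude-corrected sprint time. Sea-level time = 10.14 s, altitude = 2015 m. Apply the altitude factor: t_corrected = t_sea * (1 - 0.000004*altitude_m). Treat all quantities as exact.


Correction factor = 1 - 0.000004 * 2015 = 0.99194
t_corrected = t_sea * factor = 10.14 * 0.99194
t_corrected = 10.0583 s

10.0583 s


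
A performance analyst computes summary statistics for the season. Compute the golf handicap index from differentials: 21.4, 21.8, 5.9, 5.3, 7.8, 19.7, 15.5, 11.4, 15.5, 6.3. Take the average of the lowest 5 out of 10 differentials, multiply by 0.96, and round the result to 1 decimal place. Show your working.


All differentials: 21.4, 21.8, 5.9, 5.3, 7.8, 19.7, 15.5, 11.4, 15.5, 6.3
Sorted: 5.3, 5.9, 6.3, 7.8, 11.4, 15.5, 15.5, 19.7, 21.4, 21.8
Best 5: 5.3, 5.9, 6.3, 7.8, 11.4
Average of best = 36.7 / 5 = 7.34
Raw index = 7.34 * 0.96 = 7.0464
Handicap index = round(7.0464, 1) = 7.0

7.0


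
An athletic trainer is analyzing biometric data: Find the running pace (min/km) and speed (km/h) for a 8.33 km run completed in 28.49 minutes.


Pace = time / distance = 28.49 min / 8.33 km = 3.4202 min/km
Speed = distance / time_in_hours = 8.33 / 0.4748 hr
Speed = 17.543 km/h

3.4202 min/km, 17.543 km/h


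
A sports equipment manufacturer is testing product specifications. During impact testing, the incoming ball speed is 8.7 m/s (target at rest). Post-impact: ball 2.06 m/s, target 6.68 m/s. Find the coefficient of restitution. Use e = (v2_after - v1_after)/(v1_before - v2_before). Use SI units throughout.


e = (v2_after - v1_after) / (v1_before - v2_before)
Numerator = 6.68 - 2.06 = 4.62
Denominator = 8.7 - 0 = 8.7
e = 4.62 / 8.7 = 0.531

0.531


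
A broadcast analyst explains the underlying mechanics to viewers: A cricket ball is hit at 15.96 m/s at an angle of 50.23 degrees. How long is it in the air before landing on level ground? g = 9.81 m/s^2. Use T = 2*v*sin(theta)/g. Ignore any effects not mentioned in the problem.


T = 2*v*sin(theta)/g
sin(theta) = sin(50.23 deg) = 0.7686
T = 2*15.96*0.7686 / 9.81
T = 24.5343 / 9.81 = 2.5009 s

2.5009 s


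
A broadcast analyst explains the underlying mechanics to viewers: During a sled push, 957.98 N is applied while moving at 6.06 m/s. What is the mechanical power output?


P = F * v
P = 957.98 * 6.06
P = 5805.3588 W

5805.3588 W


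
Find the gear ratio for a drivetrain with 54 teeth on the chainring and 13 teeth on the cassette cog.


GR = front_teeth / rear_teeth
GR = 54 / 13
GR = 4.1538

4.1538


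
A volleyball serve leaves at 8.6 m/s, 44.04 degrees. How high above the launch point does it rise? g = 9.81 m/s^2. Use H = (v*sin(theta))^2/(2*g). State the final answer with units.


H = (v*sin(theta))^2 / (2*g)
vy = v*sin(theta) = 8.6 * sin(44.04 deg) = 5.9784 m/s
H = vy^2 / (2*g) = 35.741 / (2*9.81)
H = 35.741 / 19.62 = 1.8217 m

1.8217 m


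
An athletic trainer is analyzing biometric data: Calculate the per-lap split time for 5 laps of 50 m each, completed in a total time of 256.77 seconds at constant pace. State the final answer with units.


Split time = total_time / n_laps = 256.77 / 5
Split time = 51.354 s per lap

51.354 s


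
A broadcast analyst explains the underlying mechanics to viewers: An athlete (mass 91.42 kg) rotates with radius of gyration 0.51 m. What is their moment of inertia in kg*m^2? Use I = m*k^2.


I = m * k^2
I = 91.42 * 0.51^2
I = 91.42 * 0.2601 = 23.7783 kg*m^2

23.7783 kg*m^2


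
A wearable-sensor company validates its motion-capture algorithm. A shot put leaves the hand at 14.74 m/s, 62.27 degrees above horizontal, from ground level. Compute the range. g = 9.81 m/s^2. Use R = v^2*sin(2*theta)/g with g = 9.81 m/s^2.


R = v^2 * sin(2*theta) / g
Convert angle to radians: theta = 62.27 deg = 1.0868 rad
sin(2*theta) = sin(2.1736) = 0.8237
R = 14.74^2 * 0.8237 / 9.81
R = 217.2676 * 0.8237 / 9.81 = 18.2436 m

18.2436 m


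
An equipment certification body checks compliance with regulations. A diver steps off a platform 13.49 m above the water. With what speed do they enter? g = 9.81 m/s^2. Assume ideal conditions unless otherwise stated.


v = sqrt(2 * g * h)
v = sqrt(2 * 9.81 * 13.49)
v = sqrt(264.6738) = 16.2688 m/s

16.2688 m/s


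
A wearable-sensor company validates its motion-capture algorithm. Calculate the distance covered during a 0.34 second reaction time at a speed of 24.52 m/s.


d = v * t
d = 24.52 * 0.34
d = 8.3368 m

8.3368 m


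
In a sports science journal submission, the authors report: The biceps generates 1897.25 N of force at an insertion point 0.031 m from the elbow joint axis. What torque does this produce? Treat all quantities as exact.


tau = F * d
tau = 1897.25 * 0.031
tau = 58.8147 N*m

58.8147 N*m


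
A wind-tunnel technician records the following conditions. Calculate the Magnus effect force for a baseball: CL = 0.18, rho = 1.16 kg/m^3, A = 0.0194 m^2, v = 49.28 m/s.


FM = 0.5 * CL * rho * A * v^2
FM = 0.5 * 0.18 * 1.16 * 0.0194 * 49.28^2
v^2 = 2428.5184
FM = 0.5 * 0.18 * 1.16 * 0.0194 * 2428.5184 = 4.9186 N

4.9186 N


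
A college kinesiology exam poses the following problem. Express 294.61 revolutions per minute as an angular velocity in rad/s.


omega = RPM * 2 * pi / 60
omega = 294.61 * 2 * 3.14159 / 60
omega = 1851.0892 / 60 = 30.8515 rad/s

30.8515 rad/s


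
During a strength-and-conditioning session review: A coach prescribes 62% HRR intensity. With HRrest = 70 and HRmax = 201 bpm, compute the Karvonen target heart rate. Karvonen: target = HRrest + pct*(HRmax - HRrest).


Target = HRrest + pct*(HRmax - HRrest)
Heart rate reserve = HRmax - HRrest = 201 - 70 = 131 bpm
Fraction = 62% = 0.62
Target = 70 + 0.62 * 131
Target = 70 + 81.22 = 151.22 bpm

151.22 bpm


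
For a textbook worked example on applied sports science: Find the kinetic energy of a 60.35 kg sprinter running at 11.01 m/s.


KE = 0.5 * m * v^2
KE = 0.5 * 60.35 * 11.01^2
KE = 0.5 * 60.35 * 121.2201 = 3657.8165 J

3657.8165 J


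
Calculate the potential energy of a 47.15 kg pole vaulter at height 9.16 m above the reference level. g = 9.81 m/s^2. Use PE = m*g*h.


PE = m * g * h
PE = 47.15 * 9.81 * 9.16
PE = 462.5415 * 9.16 = 4236.8801 J

4236.8801 J


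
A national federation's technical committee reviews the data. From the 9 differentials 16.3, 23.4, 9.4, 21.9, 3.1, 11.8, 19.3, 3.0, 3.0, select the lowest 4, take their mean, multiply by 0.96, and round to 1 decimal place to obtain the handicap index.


All differentials: 16.3, 23.4, 9.4, 21.9, 3.1, 11.8, 19.3, 3.0, 3.0
Sorted: 3.0, 3.0, 3.1, 9.4, 11.8, 16.3, 19.3, 21.9, 23.4
Best 4: 3.0, 3.0, 3.1, 9.4
Average of best = 18.5 / 4 = 4.625
Raw index = 4.625 * 0.96 = 4.44
Handicap index = round(4.44, 1) = 4.4

4.4


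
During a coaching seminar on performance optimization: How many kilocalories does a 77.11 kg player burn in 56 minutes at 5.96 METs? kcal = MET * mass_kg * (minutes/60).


kcal = MET * mass * time_hr
Convert time: 56 min = 0.9333 hr
kcal = 5.96 * 77.11 * 0.9333
kcal = 428.9372 kcal

428.9372 kcal


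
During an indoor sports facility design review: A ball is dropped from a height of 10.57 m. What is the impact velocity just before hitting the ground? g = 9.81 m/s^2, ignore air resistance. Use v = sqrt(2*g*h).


v = sqrt(2 * g * h)
v = sqrt(2 * 9.81 * 10.57)
v = sqrt(207.3834) = 14.4008 m/s

14.4008 m/s


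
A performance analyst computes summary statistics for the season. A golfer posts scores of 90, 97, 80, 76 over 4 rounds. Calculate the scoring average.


Average = sum / n
Sum = 343
Average = 343 / 4 = 85.75

85.75


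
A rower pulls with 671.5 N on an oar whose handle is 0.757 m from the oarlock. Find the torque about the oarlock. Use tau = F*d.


tau = F * d
tau = 671.5 * 0.757
tau = 508.3255 N*m

508.3255 N*m


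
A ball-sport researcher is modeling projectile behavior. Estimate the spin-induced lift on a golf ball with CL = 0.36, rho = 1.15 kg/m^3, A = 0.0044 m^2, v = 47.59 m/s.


FM = 0.5 * CL * rho * A * v^2
FM = 0.5 * 0.36 * 1.15 * 0.0044 * 47.59^2
v^2 = 2264.8081
FM = 0.5 * 0.36 * 1.15 * 0.0044 * 2264.8081 = 2.0628 N

2.0628 N


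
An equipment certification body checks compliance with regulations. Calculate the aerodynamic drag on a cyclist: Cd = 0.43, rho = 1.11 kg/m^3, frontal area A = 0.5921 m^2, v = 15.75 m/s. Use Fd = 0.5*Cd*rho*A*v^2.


Fd = 0.5 * Cd * rho * A * v^2
Fd = 0.5 * 0.43 * 1.11 * 0.5921 * 15.75^2
v^2 = 248.0625
Fd = 0.5 * 0.43 * 1.11 * 0.5921 * 248.0625 = 35.0524 N

35.0524 N


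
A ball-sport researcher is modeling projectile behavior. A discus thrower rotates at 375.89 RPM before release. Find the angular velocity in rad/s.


omega = RPM * 2 * pi / 60
omega = 375.89 * 2 * 3.14159 / 60
omega = 2361.7865 / 60 = 39.3631 rad/s

39.3631 rad/s


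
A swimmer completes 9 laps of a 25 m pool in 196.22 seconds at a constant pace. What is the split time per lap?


Split time = total_time / n_laps = 196.22 / 9
Split time = 21.8022 s per lap

21.8022 s


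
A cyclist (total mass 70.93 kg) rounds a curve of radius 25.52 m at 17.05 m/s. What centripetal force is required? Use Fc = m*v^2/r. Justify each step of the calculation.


Fc = m * v^2 / r
v^2 = 17.05^2 = 290.7025
Fc = 70.93 * 290.7025 / 25.52
Fc = 20619.5283 / 25.52 = 807.9752 N

807.9752 N


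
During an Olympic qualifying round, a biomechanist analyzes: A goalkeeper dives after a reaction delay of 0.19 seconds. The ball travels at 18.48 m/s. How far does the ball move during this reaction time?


d = v * t
d = 18.48 * 0.19
d = 3.5112 m

3.5112 m


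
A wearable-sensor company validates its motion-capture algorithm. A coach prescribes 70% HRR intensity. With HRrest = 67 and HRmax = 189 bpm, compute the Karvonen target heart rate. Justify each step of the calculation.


Target = HRrest + pct*(HRmax - HRrest)
Heart rate reserve = HRmax - HRrest = 189 - 67 = 122 bpm
Fraction = 70% = 0.7
Target = 67 + 0.7 * 122
Target = 67 + 85.4 = 152.4 bpm

152.4 bpm


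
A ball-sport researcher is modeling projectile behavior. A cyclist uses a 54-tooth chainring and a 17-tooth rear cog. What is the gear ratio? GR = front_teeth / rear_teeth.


GR = front_teeth / rear_teeth
GR = 54 / 17
GR = 3.1765

3.1765


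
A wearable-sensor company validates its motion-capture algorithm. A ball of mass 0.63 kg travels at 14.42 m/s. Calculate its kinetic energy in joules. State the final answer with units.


KE = 0.5 * m * v^2
KE = 0.5 * 0.63 * 14.42^2
KE = 0.5 * 0.63 * 207.9364 = 65.5 J

65.5 J


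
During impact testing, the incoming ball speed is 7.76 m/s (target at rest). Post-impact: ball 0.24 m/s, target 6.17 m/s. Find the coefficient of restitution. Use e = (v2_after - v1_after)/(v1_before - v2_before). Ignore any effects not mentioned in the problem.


e = (v2_after - v1_after) / (v1_before - v2_before)
Numerator = 6.17 - 0.24 = 5.93
Denominator = 7.76 - 0 = 7.76
e = 5.93 / 7.76 = 0.7642

0.7642


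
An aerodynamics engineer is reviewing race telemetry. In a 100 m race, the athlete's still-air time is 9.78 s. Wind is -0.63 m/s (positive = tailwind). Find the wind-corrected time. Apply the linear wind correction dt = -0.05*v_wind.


dt = -0.05 * v_wind = -0.05 * -0.63 = 0.0315 s
t_corrected = t_still + dt = 9.78 + (0.0315)
t_corrected = 9.8115 s

9.8115 s


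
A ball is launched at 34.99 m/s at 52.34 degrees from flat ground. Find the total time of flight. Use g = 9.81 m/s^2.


T = 2*v*sin(theta)/g
sin(theta) = sin(52.34 deg) = 0.7917
T = 2*34.99*0.7917 / 9.81
T = 55.3997 / 9.81 = 5.6473 s

5.6473 s


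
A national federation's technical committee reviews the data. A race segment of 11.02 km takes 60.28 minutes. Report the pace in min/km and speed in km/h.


Pace = time / distance = 60.28 min / 11.02 km = 5.4701 min/km
Speed = distance / time_in_hours = 11.02 / 1.0047 hr
Speed = 10.9688 km/h

5.4701 min/km, 10.9688 km/h


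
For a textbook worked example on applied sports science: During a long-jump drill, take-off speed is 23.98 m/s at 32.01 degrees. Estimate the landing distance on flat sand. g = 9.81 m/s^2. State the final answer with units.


R = v^2 * sin(2*theta) / g
Convert angle to radians: theta = 32.01 deg = 0.5587 rad
sin(2*theta) = sin(1.1174) = 0.8989
R = 23.98^2 * 0.8989 / 9.81
R = 575.0404 * 0.8989 / 9.81 = 52.6943 m

52.6943 m


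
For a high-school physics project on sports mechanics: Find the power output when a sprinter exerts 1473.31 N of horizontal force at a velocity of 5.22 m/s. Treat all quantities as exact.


P = F * v
P = 1473.31 * 5.22
P = 7690.6782 W

7690.6782 W


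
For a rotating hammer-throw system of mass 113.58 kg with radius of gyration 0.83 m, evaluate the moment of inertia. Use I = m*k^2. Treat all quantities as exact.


I = m * k^2
I = 113.58 * 0.83^2
I = 113.58 * 0.6889 = 78.2453 kg*m^2

78.2453 kg*m^2


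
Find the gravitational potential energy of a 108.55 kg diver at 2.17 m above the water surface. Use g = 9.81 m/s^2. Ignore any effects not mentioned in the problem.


PE = m * g * h
PE = 108.55 * 9.81 * 2.17
PE = 1064.8755 * 2.17 = 2310.7798 J

2310.7798 J


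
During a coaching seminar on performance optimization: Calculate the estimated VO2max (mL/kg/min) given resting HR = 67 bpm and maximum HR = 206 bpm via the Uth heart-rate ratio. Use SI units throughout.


VO2max = 15.3 * HRmax / HRrest
VO2max = 15.3 * 206 / 67
VO2max = 3151.8 / 67 = 47.0418 mL/kg/min

47.0418 mL/kg/min


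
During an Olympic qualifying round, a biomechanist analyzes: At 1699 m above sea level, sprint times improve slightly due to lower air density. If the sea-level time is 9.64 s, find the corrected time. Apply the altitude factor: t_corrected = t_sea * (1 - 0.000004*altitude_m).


Correction factor = 1 - 0.000004 * 1699 = 0.993204
t_corrected = t_sea * factor = 9.64 * 0.993204
t_corrected = 9.5745 s

9.5745 s


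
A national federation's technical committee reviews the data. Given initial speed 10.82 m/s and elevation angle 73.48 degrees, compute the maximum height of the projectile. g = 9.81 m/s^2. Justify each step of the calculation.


H = (v*sin(theta))^2 / (2*g)
vy = v*sin(theta) = 10.82 * sin(73.48 deg) = 10.3734 m/s
H = vy^2 / (2*g) = 107.6065 / (2*9.81)
H = 107.6065 / 19.62 = 5.4845 m

5.4845 m


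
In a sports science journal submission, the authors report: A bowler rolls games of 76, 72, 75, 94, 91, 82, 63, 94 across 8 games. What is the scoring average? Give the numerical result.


Average = sum / n
Sum = 647
Average = 647 / 8 = 80.875

80.875


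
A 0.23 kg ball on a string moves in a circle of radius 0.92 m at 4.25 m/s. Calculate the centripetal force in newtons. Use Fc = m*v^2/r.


Fc = m * v^2 / r
v^2 = 4.25^2 = 18.0625
Fc = 0.23 * 18.0625 / 0.92
Fc = 4.1544 / 0.92 = 4.5156 N

4.5156 N


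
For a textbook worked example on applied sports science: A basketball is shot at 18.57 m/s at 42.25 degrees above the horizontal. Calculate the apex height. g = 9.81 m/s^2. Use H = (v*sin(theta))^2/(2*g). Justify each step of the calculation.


H = (v*sin(theta))^2 / (2*g)
vy = v*sin(theta) = 18.57 * sin(42.25 deg) = 12.4859 m/s
H = vy^2 / (2*g) = 155.8965 / (2*9.81)
H = 155.8965 / 19.62 = 7.9458 m

7.9458 m


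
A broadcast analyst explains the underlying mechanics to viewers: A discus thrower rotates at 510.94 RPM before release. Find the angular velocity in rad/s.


omega = RPM * 2 * pi / 60
omega = 510.94 * 2 * 3.14159 / 60
omega = 3210.3307 / 60 = 53.5055 rad/s

53.5055 rad/s


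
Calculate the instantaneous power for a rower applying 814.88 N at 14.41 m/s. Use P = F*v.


P = F * v
P = 814.88 * 14.41
P = 11742.4208 W

11742.4208 W


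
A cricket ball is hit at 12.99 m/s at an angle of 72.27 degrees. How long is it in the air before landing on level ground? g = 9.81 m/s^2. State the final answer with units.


T = 2*v*sin(theta)/g
sin(theta) = sin(72.27 deg) = 0.9525
T = 2*12.99*0.9525 / 9.81
T = 24.746 / 9.81 = 2.5225 s

2.5225 s


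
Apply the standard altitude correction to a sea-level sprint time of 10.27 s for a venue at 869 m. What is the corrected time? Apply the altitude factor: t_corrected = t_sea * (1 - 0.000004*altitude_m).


Correction factor = 1 - 0.000004 * 869 = 0.996524
t_corrected = t_sea * factor = 10.27 * 0.996524
t_corrected = 10.2343 s

10.2343 s


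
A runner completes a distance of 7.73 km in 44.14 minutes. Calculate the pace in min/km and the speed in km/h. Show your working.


Pace = time / distance = 44.14 min / 7.73 km = 5.7102 min/km
Speed = distance / time_in_hours = 7.73 / 0.7357 hr
Speed = 10.5075 km/h

5.7102 min/km, 10.5075 km/h
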